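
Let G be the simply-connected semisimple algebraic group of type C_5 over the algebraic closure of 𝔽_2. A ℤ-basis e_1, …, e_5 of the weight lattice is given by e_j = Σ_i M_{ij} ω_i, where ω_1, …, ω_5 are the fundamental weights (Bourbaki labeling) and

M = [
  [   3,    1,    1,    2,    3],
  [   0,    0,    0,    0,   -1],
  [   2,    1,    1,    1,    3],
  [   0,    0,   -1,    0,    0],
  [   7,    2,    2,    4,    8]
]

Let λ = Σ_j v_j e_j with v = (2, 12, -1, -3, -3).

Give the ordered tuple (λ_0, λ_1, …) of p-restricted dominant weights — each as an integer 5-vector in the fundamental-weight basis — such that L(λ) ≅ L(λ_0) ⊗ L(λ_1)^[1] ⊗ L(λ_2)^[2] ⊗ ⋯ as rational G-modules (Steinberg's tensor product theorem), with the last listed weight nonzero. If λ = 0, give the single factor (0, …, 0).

ω-coordinates c = M·v, v = (2, 12, -1, -3, -3):
  c_1 = 3*2 + 1*12 + 1*-1 + 2*-3 + 3*-3 = 2
  c_2 = 0*2 + 0*12 + 0*-1 + 0*-3 + -1*-3 = 3
  c_3 = 2*2 + 1*12 + 1*-1 + 1*-3 + 3*-3 = 3
  c_4 = 0*2 + 0*12 + -1*-1 + 0*-3 + 0*-3 = 1
  c_5 = 7*2 + 2*12 + 2*-1 + 4*-3 + 8*-3 = 0
Base-2 expansion of each c_i:
  c_1 = 2 = 0·2^0 + 1·2^1
  c_2 = 3 = 1·2^0 + 1·2^1
  c_3 = 3 = 1·2^0 + 1·2^1
  c_4 = 1 = 1·2^0
  c_5 = 0
p-restricted factor λ_0 = (0, 1, 1, 1, 0)
p-restricted factor λ_1 = (1, 1, 1, 0, 0)

((0, 1, 1, 1, 0), (1, 1, 1, 0, 0))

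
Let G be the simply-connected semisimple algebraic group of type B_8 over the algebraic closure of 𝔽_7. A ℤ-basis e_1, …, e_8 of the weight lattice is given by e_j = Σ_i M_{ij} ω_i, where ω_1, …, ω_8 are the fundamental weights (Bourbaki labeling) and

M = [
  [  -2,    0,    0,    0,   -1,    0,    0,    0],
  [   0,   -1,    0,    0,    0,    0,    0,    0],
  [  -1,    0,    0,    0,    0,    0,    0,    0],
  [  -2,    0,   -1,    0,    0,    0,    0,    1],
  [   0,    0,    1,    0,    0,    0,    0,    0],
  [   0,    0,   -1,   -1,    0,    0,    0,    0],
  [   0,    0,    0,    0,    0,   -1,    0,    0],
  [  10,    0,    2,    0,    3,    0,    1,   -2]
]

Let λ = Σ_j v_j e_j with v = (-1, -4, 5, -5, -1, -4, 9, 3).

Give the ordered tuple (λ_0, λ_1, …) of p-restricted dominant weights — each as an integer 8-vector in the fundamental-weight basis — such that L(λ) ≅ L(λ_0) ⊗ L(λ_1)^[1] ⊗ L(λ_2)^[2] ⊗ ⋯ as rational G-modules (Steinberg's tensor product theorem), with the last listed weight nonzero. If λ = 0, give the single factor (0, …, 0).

((3, 4, 1, 0, 5, 0, 4, 0),)

In the fundamental-weight basis, λ has coordinates c = M·v (v = (-1, -4, 5, -5, -1, -4, 9, 3)):
  c_1 = (-2)·(-1) + (0)·(-4) + 0·5 + (0)·(-5) + (-1)·(-1) + (0)·(-4) + 0·9 + 0·3 = 3
  c_2 = (0)·(-1) + (-1)·(-4) + 0·5 + (0)·(-5) + (0)·(-1) + (0)·(-4) + 0·9 + 0·3 = 4
  c_3 = (-1)·(-1) + (0)·(-4) + 0·5 + (0)·(-5) + (0)·(-1) + (0)·(-4) + 0·9 + 0·3 = 1
  c_4 = (-2)·(-1) + (0)·(-4) + (-1)·(5) + (0)·(-5) + (0)·(-1) + (0)·(-4) + 0·9 + 1·3 = 0
  c_5 = (0)·(-1) + (0)·(-4) + 1·5 + (0)·(-5) + (0)·(-1) + (0)·(-4) + 0·9 + 0·3 = 5
  c_6 = (0)·(-1) + (0)·(-4) + (-1)·(5) + (-1)·(-5) + (0)·(-1) + (0)·(-4) + 0·9 + 0·3 = 0
  c_7 = (0)·(-1) + (0)·(-4) + 0·5 + (0)·(-5) + (0)·(-1) + (-1)·(-4) + 0·9 + 0·3 = 4
  c_8 = (10)·(-1) + (0)·(-4) + 2·5 + (0)·(-5) + (3)·(-1) + (0)·(-4) + 1·9 + (-2)·(3) = 0
Base-7 expansion of each c_i:
  c_1 = 3 = 3·7^0
  c_2 = 4 = 4·7^0
  c_3 = 1 = 1·7^0
  c_4 = 0
  c_5 = 5 = 5·7^0
  c_6 = 0
  c_7 = 4 = 4·7^0
  c_8 = 0
p-restricted factor λ_0 = (3, 4, 1, 0, 5, 0, 4, 0)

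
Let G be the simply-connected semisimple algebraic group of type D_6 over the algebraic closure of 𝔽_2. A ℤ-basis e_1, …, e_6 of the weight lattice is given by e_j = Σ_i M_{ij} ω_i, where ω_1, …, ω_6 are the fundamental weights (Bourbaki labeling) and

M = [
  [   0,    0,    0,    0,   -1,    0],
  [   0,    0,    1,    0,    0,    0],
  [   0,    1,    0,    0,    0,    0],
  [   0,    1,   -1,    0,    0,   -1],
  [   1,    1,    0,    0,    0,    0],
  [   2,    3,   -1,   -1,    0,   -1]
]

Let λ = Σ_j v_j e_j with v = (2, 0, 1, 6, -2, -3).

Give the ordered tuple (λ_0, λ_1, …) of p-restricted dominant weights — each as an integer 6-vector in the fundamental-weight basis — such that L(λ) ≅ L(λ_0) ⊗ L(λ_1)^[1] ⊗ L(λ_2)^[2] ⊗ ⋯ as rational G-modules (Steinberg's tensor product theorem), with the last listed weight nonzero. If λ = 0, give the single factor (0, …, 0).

ω-coordinates c = M·v, v = (2, 0, 1, 6, -2, -3):
  c_1 = 0*2 + 0*0 + 0*1 + 0*6 + -1*-2 + 0*-3 = 2
  c_2 = 0*2 + 0*0 + 1*1 + 0*6 + 0*-2 + 0*-3 = 1
  c_3 = 0*2 + 1*0 + 0*1 + 0*6 + 0*-2 + 0*-3 = 0
  c_4 = 0*2 + 1*0 + -1*1 + 0*6 + 0*-2 + -1*-3 = 2
  c_5 = 1*2 + 1*0 + 0*1 + 0*6 + 0*-2 + 0*-3 = 2
  c_6 = 2*2 + 3*0 + -1*1 + -1*6 + 0*-2 + -1*-3 = 0
Writing each c_i in base p = 2:
  c_1 = 2 = 0·2^0 + 1·2^1
  c_2 = 1 = 1·2^0
  c_3 = 0
  c_4 = 2 = 0·2^0 + 1·2^1
  c_5 = 2 = 0·2^0 + 1·2^1
  c_6 = 0
p-restricted factor λ_0 = (0, 1, 0, 0, 0, 0)
p-restricted factor λ_1 = (1, 0, 0, 1, 1, 0)

((0, 1, 0, 0, 0, 0), (1, 0, 0, 1, 1, 0))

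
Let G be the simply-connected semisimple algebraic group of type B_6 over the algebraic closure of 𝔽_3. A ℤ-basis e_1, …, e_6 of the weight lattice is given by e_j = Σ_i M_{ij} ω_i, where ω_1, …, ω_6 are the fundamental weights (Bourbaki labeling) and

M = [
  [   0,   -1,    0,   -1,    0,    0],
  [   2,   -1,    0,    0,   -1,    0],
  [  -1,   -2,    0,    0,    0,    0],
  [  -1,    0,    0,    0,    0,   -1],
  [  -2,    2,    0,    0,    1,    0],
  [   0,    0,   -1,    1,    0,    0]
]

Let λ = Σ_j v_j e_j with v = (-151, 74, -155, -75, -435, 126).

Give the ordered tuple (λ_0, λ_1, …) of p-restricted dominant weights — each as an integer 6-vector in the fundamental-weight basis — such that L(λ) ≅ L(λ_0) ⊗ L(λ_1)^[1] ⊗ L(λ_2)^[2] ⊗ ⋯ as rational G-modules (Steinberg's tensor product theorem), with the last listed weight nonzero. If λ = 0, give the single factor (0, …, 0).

((1, 2, 0, 1, 0, 2), (0, 1, 1, 2, 2, 2), (0, 0, 0, 2, 1, 2), (0, 2, 0, 0, 0, 2))

ω-coordinates c = M·v, v = (-151, 74, -155, -75, -435, 126):
  c_1 = (0)·(-151) + (-1)·(74) + (0)·(-155) + (-1)·(-75) + (0)·(-435) + (0)·(126) = 1
  c_2 = (2)·(-151) + (-1)·(74) + (0)·(-155) + (0)·(-75) + (-1)·(-435) + (0)·(126) = 59
  c_3 = (-1)·(-151) + (-2)·(74) + (0)·(-155) + (0)·(-75) + (0)·(-435) + (0)·(126) = 3
  c_4 = (-1)·(-151) + (0)·(74) + (0)·(-155) + (0)·(-75) + (0)·(-435) + (-1)·(126) = 25
  c_5 = (-2)·(-151) + (2)·(74) + (0)·(-155) + (0)·(-75) + (1)·(-435) + (0)·(126) = 15
  c_6 = (0)·(-151) + (0)·(74) + (-1)·(-155) + (1)·(-75) + (0)·(-435) + (0)·(126) = 80
p = 3; digits c_i = Σ_j d_{ij}·3^j, 0 ≤ d_{ij} < 3:
  c_1 = 1 = 1·3^0
  c_2 = 59 = 2·3^0 + 1·3^1 + 0·3^2 + 2·3^3
  c_3 = 3 = 0·3^0 + 1·3^1
  c_4 = 25 = 1·3^0 + 2·3^1 + 2·3^2
  c_5 = 15 = 0·3^0 + 2·3^1 + 1·3^2
  c_6 = 80 = 2·3^0 + 2·3^1 + 2·3^2 + 2·3^3
p-restricted factor λ_0 = (1, 2, 0, 1, 0, 2)
p-restricted factor λ_1 = (0, 1, 1, 2, 2, 2)
p-restricted factor λ_2 = (0, 0, 0, 2, 1, 2)
p-restricted factor λ_3 = (0, 2, 0, 0, 0, 2)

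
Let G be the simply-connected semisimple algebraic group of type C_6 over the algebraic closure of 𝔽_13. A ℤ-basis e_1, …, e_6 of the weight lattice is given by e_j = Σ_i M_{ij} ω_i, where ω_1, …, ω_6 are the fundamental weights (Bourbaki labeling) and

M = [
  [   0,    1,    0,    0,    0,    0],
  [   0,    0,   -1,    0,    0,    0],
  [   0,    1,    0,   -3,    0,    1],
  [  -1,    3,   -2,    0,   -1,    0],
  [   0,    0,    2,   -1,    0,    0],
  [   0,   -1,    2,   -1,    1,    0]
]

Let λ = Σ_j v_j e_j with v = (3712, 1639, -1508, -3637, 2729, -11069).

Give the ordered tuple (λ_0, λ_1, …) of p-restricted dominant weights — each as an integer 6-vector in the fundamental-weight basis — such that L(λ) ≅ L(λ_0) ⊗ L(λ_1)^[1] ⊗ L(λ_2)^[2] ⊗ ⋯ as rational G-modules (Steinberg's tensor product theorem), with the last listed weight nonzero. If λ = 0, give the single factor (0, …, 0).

Converting to the ω-basis (c_i = row i of M dotted with v = (3712, 1639, -1508, -3637, 2729, -11069)):
  c_1 = 0*3712 + 1*1639 + 0*-1508 + 0*-3637 + 0*2729 + 0*-11069 = 1639
  c_2 = 0*3712 + 0*1639 + -1*-1508 + 0*-3637 + 0*2729 + 0*-11069 = 1508
  c_3 = 0*3712 + 1*1639 + 0*-1508 + -3*-3637 + 0*2729 + 1*-11069 = 1481
  c_4 = -1*3712 + 3*1639 + -2*-1508 + 0*-3637 + -1*2729 + 0*-11069 = 1492
  c_5 = 0*3712 + 0*1639 + 2*-1508 + -1*-3637 + 0*2729 + 0*-11069 = 621
  c_6 = 0*3712 + -1*1639 + 2*-1508 + -1*-3637 + 1*2729 + 0*-11069 = 1711
Expand coordinatewise in base 13:
  c_1 = 1639 = 1·13^0 + 9·13^1 + 9·13^2
  c_2 = 1508 = 0·13^0 + 12·13^1 + 8·13^2
  c_3 = 1481 = 12·13^0 + 9·13^1 + 8·13^2
  c_4 = 1492 = 10·13^0 + 10·13^1 + 8·13^2
  c_5 = 621 = 10·13^0 + 8·13^1 + 3·13^2
  c_6 = 1711 = 8·13^0 + 1·13^1 + 10·13^2
p-restricted factor λ_0 = (1, 0, 12, 10, 10, 8)
p-restricted factor λ_1 = (9, 12, 9, 10, 8, 1)
p-restricted factor λ_2 = (9, 8, 8, 8, 3, 10)

((1, 0, 12, 10, 10, 8), (9, 12, 9, 10, 8, 1), (9, 8, 8, 8, 3, 10))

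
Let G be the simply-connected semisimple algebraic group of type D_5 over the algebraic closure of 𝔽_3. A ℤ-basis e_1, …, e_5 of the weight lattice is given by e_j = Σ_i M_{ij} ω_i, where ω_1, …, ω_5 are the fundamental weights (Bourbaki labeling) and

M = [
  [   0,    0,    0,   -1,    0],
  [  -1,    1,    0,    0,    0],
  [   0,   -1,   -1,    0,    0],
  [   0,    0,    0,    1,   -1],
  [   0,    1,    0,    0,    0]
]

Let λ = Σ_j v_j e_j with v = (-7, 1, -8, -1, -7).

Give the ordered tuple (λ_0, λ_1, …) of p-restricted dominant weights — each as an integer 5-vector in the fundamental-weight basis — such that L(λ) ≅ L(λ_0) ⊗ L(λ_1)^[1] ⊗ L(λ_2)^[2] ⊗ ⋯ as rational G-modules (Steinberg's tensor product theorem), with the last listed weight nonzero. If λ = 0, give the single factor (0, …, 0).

Converting to the ω-basis (c_i = row i of M dotted with v = (-7, 1, -8, -1, -7)):
  c_1 = 0*-7 + 0*1 + 0*-8 + -1*-1 + 0*-7 = 1
  c_2 = -1*-7 + 1*1 + 0*-8 + 0*-1 + 0*-7 = 8
  c_3 = 0*-7 + -1*1 + -1*-8 + 0*-1 + 0*-7 = 7
  c_4 = 0*-7 + 0*1 + 0*-8 + 1*-1 + -1*-7 = 6
  c_5 = 0*-7 + 1*1 + 0*-8 + 0*-1 + 0*-7 = 1
Base-3 expansion of each c_i:
  c_1 = 1 = 1·3^0
  c_2 = 8 = 2·3^0 + 2·3^1
  c_3 = 7 = 1·3^0 + 2·3^1
  c_4 = 6 = 0·3^0 + 2·3^1
  c_5 = 1 = 1·3^0
p-restricted factor λ_0 = (1, 2, 1, 0, 1)
p-restricted factor λ_1 = (0, 2, 2, 2, 0)

((1, 2, 1, 0, 1), (0, 2, 2, 2, 0))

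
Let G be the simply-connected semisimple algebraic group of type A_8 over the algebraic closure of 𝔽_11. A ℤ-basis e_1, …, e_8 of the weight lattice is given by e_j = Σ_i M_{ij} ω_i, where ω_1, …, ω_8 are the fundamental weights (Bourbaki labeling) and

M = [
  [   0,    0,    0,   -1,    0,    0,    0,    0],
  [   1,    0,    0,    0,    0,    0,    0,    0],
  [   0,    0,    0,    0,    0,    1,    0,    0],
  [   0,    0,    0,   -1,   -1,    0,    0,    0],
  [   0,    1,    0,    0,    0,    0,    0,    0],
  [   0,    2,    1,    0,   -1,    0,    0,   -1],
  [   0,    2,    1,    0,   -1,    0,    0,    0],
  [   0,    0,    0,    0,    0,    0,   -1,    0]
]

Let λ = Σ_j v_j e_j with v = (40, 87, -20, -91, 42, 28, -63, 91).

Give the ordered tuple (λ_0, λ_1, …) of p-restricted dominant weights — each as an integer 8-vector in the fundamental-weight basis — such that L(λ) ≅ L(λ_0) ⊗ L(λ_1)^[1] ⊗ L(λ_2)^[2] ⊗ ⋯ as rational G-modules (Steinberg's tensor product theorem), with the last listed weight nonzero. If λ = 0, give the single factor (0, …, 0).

In the fundamental-weight basis, λ has coordinates c = M·v (v = (40, 87, -20, -91, 42, 28, -63, 91)):
  c_1 = 0·40 + 0·87 + (0)·(-20) + (-1)·(-91) + 0·42 + 0·28 + (0)·(-63) + 0·91 = 91
  c_2 = 1·40 + 0·87 + (0)·(-20) + (0)·(-91) + 0·42 + 0·28 + (0)·(-63) + 0·91 = 40
  c_3 = 0·40 + 0·87 + (0)·(-20) + (0)·(-91) + 0·42 + 1·28 + (0)·(-63) + 0·91 = 28
  c_4 = 0·40 + 0·87 + (0)·(-20) + (-1)·(-91) + (-1)·(42) + 0·28 + (0)·(-63) + 0·91 = 49
  c_5 = 0·40 + 1·87 + (0)·(-20) + (0)·(-91) + 0·42 + 0·28 + (0)·(-63) + 0·91 = 87
  c_6 = 0·40 + 2·87 + (1)·(-20) + (0)·(-91) + (-1)·(42) + 0·28 + (0)·(-63) + (-1)·(91) = 21
  c_7 = 0·40 + 2·87 + (1)·(-20) + (0)·(-91) + (-1)·(42) + 0·28 + (0)·(-63) + 0·91 = 112
  c_8 = 0·40 + 0·87 + (0)·(-20) + (0)·(-91) + 0·42 + 0·28 + (-1)·(-63) + 0·91 = 63
Writing each c_i in base p = 11:
  c_1 = 91 = 3·11^0 + 8·11^1
  c_2 = 40 = 7·11^0 + 3·11^1
  c_3 = 28 = 6·11^0 + 2·11^1
  c_4 = 49 = 5·11^0 + 4·11^1
  c_5 = 87 = 10·11^0 + 7·11^1
  c_6 = 21 = 10·11^0 + 1·11^1
  c_7 = 112 = 2·11^0 + 10·11^1
  c_8 = 63 = 8·11^0 + 5·11^1
Factor λ_0 = (3, 7, 6, 5, 10, 10, 2, 8)
Factor λ_1 = (8, 3, 2, 4, 7, 1, 10, 5)

((3, 7, 6, 5, 10, 10, 2, 8), (8, 3, 2, 4, 7, 1, 10, 5))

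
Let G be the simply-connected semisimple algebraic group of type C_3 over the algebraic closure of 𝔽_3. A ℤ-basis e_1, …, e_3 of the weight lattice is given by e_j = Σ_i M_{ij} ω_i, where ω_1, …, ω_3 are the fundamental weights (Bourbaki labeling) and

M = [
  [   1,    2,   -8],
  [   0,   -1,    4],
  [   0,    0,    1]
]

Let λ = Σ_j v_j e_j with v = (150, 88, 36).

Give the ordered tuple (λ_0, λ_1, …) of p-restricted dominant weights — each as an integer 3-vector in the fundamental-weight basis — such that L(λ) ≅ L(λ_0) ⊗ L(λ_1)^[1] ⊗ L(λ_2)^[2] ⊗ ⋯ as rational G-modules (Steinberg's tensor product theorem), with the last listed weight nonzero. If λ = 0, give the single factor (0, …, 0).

((2, 2, 0), (0, 0, 0), (1, 0, 1), (1, 2, 1))

Change of basis e → ω: c = M·v where v = (150, 88, 36):
  c_1 = 1*150 + 2*88 + -8*36 = 38
  c_2 = 0*150 + -1*88 + 4*36 = 56
  c_3 = 0*150 + 0*88 + 1*36 = 36
Base-3 expansion of each c_i:
  c_1 = 38 = 2·3^0 + 0·3^1 + 1·3^2 + 1·3^3
  c_2 = 56 = 2·3^0 + 0·3^1 + 0·3^2 + 2·3^3
  c_3 = 36 = 0·3^0 + 0·3^1 + 1·3^2 + 1·3^3
p-restricted factor λ_0 = (2, 2, 0)
p-restricted factor λ_1 = (0, 0, 0)
p-restricted factor λ_2 = (1, 0, 1)
p-restricted factor λ_3 = (1, 2, 1)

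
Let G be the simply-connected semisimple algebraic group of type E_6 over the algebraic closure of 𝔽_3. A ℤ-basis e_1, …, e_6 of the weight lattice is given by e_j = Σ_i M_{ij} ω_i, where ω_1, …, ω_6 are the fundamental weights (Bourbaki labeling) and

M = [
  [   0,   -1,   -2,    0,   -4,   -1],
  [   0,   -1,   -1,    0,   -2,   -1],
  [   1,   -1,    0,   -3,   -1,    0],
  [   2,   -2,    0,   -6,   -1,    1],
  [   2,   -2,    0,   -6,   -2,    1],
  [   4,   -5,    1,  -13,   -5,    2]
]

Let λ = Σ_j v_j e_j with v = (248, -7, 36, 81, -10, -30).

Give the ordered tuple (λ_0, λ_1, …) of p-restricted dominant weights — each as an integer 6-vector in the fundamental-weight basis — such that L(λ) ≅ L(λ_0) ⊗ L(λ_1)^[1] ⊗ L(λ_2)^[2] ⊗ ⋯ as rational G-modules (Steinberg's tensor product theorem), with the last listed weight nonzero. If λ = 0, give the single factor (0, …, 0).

((2, 0, 1, 1, 2, 0), (1, 1, 1, 1, 1, 0), (0, 2, 2, 0, 1, 0))

In the fundamental-weight basis, λ has coordinates c = M·v (v = (248, -7, 36, 81, -10, -30)):
  c_1 = 0·248 + (-1)·(-7) + (-2)·(36) + 0·81 + (-4)·(-10) + (-1)·(-30) = 5
  c_2 = 0·248 + (-1)·(-7) + (-1)·(36) + 0·81 + (-2)·(-10) + (-1)·(-30) = 21
  c_3 = 1·248 + (-1)·(-7) + 0·36 + (-3)·(81) + (-1)·(-10) + (0)·(-30) = 22
  c_4 = 2·248 + (-2)·(-7) + 0·36 + (-6)·(81) + (-1)·(-10) + (1)·(-30) = 4
  c_5 = 2·248 + (-2)·(-7) + 0·36 + (-6)·(81) + (-2)·(-10) + (1)·(-30) = 14
  c_6 = 4·248 + (-5)·(-7) + 1·36 + (-13)·(81) + (-5)·(-10) + (2)·(-30) = 0
p = 3; digits c_i = Σ_j d_{ij}·3^j, 0 ≤ d_{ij} < 3:
  c_1 = 5 = 2·3^0 + 1·3^1
  c_2 = 21 = 0·3^0 + 1·3^1 + 2·3^2
  c_3 = 22 = 1·3^0 + 1·3^1 + 2·3^2
  c_4 = 4 = 1·3^0 + 1·3^1
  c_5 = 14 = 2·3^0 + 1·3^1 + 1·3^2
  c_6 = 0
λ_0 = (2, 0, 1, 1, 2, 0)
λ_1 = (1, 1, 1, 1, 1, 0)
λ_2 = (0, 2, 2, 0, 1, 0)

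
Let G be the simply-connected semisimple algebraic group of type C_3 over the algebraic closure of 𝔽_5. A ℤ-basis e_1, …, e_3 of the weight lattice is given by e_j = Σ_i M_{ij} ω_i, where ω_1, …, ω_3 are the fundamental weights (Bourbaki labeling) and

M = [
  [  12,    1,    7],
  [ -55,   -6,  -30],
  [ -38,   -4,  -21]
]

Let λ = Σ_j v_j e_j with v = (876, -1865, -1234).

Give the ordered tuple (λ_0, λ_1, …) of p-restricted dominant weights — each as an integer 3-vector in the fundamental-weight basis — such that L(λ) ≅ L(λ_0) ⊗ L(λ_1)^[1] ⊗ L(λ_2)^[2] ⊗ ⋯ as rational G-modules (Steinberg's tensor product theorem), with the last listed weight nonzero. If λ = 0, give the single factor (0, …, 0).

((4, 0, 1), (1, 1, 2), (0, 1, 3))

Converting to the ω-basis (c_i = row i of M dotted with v = (876, -1865, -1234)):
  c_1 = 12·876 + (1)·(-1865) + (7)·(-1234) = 9
  c_2 = (-55)·(876) + (-6)·(-1865) + (-30)·(-1234) = 30
  c_3 = (-38)·(876) + (-4)·(-1865) + (-21)·(-1234) = 86
p = 5; digits c_i = Σ_j d_{ij}·5^j, 0 ≤ d_{ij} < 5:
  c_1 = 9 = 4·5^0 + 1·5^1
  c_2 = 30 = 0·5^0 + 1·5^1 + 1·5^2
  c_3 = 86 = 1·5^0 + 2·5^1 + 3·5^2
Factor λ_0 = (4, 0, 1)
Factor λ_1 = (1, 1, 2)
Factor λ_2 = (0, 1, 3)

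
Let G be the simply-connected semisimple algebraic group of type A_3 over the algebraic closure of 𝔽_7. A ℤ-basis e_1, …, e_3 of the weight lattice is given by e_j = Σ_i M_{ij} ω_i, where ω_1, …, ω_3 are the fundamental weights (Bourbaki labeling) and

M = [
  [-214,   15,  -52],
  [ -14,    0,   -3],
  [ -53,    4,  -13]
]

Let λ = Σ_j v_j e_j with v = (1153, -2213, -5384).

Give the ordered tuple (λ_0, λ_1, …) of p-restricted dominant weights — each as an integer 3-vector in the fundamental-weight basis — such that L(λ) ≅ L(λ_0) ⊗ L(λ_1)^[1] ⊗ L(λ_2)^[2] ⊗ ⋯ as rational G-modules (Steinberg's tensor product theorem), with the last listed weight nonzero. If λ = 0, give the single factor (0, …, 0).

Converting to the ω-basis (c_i = row i of M dotted with v = (1153, -2213, -5384)):
  c_1 = (-214)·(1153) + (15)·(-2213) + (-52)·(-5384) = 31
  c_2 = (-14)·(1153) + (0)·(-2213) + (-3)·(-5384) = 10
  c_3 = (-53)·(1153) + (4)·(-2213) + (-13)·(-5384) = 31
Expand coordinatewise in base 7:
  c_1 = 31 = 3·7^0 + 4·7^1
  c_2 = 10 = 3·7^0 + 1·7^1
  c_3 = 31 = 3·7^0 + 4·7^1
λ_0 = (3, 3, 3)
λ_1 = (4, 1, 4)

((3, 3, 3), (4, 1, 4))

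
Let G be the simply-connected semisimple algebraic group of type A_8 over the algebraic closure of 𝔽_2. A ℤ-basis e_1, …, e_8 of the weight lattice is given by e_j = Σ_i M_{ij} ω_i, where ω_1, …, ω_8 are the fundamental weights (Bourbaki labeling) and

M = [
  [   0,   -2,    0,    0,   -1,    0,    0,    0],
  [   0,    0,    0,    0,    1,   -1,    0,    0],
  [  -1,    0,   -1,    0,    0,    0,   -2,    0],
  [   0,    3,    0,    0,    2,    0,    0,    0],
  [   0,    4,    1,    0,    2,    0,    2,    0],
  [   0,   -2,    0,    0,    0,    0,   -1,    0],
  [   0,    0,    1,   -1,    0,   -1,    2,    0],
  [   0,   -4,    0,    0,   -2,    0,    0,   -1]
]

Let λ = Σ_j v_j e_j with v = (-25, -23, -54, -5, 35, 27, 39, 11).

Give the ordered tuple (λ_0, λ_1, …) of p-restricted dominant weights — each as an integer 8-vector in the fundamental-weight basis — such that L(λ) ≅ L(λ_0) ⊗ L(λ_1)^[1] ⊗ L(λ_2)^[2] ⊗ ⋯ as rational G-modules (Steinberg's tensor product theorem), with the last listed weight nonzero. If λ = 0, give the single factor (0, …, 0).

Change of basis e → ω: c = M·v where v = (-25, -23, -54, -5, 35, 27, 39, 11):
  c_1 = 0*-25 + -2*-23 + 0*-54 + 0*-5 + -1*35 + 0*27 + 0*39 + 0*11 = 11
  c_2 = 0*-25 + 0*-23 + 0*-54 + 0*-5 + 1*35 + -1*27 + 0*39 + 0*11 = 8
  c_3 = -1*-25 + 0*-23 + -1*-54 + 0*-5 + 0*35 + 0*27 + -2*39 + 0*11 = 1
  c_4 = 0*-25 + 3*-23 + 0*-54 + 0*-5 + 2*35 + 0*27 + 0*39 + 0*11 = 1
  c_5 = 0*-25 + 4*-23 + 1*-54 + 0*-5 + 2*35 + 0*27 + 2*39 + 0*11 = 2
  c_6 = 0*-25 + -2*-23 + 0*-54 + 0*-5 + 0*35 + 0*27 + -1*39 + 0*11 = 7
  c_7 = 0*-25 + 0*-23 + 1*-54 + -1*-5 + 0*35 + -1*27 + 2*39 + 0*11 = 2
  c_8 = 0*-25 + -4*-23 + 0*-54 + 0*-5 + -2*35 + 0*27 + 0*39 + -1*11 = 11
Expand coordinatewise in base 2:
  c_1 = 11 = 1·2^0 + 1·2^1 + 0·2^2 + 1·2^3
  c_2 = 8 = 0·2^0 + 0·2^1 + 0·2^2 + 1·2^3
  c_3 = 1 = 1·2^0
  c_4 = 1 = 1·2^0
  c_5 = 2 = 0·2^0 + 1·2^1
  c_6 = 7 = 1·2^0 + 1·2^1 + 1·2^2
  c_7 = 2 = 0·2^0 + 1·2^1
  c_8 = 11 = 1·2^0 + 1·2^1 + 0·2^2 + 1·2^3
Factor λ_0 = (1, 0, 1, 1, 0, 1, 0, 1)
Factor λ_1 = (1, 0, 0, 0, 1, 1, 1, 1)
Factor λ_2 = (0, 0, 0, 0, 0, 1, 0, 0)
Factor λ_3 = (1, 1, 0, 0, 0, 0, 0, 1)

((1, 0, 1, 1, 0, 1, 0, 1), (1, 0, 0, 0, 1, 1, 1, 1), (0, 0, 0, 0, 0, 1, 0, 0), (1, 1, 0, 0, 0, 0, 0, 1))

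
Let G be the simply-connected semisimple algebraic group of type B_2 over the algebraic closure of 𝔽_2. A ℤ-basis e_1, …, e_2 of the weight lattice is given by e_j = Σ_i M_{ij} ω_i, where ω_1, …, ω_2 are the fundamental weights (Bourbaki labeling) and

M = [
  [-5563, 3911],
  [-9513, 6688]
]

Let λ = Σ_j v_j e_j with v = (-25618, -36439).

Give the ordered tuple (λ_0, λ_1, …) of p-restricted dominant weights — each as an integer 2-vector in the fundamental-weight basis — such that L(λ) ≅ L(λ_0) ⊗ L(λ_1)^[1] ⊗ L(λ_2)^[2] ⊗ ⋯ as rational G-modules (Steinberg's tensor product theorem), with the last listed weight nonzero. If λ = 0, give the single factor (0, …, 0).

In the fundamental-weight basis, λ has coordinates c = M·v (v = (-25618, -36439)):
  c_1 = (-5563)·(-25618) + (3911)·(-36439) = 5
  c_2 = (-9513)·(-25618) + (6688)·(-36439) = 2
Writing each c_i in base p = 2:
  c_1 = 5 = 1·2^0 + 0·2^1 + 1·2^2
  c_2 = 2 = 0·2^0 + 1·2^1
Factor λ_0 = (1, 0)
Factor λ_1 = (0, 1)
Factor λ_2 = (1, 0)

((1, 0), (0, 1), (1, 0))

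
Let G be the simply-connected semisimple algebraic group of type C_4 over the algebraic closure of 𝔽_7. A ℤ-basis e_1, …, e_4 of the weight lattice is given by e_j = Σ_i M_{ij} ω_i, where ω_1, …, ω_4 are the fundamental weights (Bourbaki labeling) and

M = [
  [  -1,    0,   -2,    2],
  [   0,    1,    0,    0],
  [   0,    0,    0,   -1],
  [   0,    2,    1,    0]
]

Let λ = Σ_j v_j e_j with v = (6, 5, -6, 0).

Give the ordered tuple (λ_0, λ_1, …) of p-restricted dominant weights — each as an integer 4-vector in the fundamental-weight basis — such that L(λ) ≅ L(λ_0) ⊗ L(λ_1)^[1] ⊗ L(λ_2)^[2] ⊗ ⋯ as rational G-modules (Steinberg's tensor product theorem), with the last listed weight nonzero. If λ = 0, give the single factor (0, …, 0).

Converting to the ω-basis (c_i = row i of M dotted with v = (6, 5, -6, 0)):
  c_1 = -1*6 + 0*5 + -2*-6 + 2*0 = 6
  c_2 = 0*6 + 1*5 + 0*-6 + 0*0 = 5
  c_3 = 0*6 + 0*5 + 0*-6 + -1*0 = 0
  c_4 = 0*6 + 2*5 + 1*-6 + 0*0 = 4
Expand coordinatewise in base 7:
  c_1 = 6 = 6·7^0
  c_2 = 5 = 5·7^0
  c_3 = 0
  c_4 = 4 = 4·7^0
Factor λ_0 = (6, 5, 0, 4)

((6, 5, 0, 4),)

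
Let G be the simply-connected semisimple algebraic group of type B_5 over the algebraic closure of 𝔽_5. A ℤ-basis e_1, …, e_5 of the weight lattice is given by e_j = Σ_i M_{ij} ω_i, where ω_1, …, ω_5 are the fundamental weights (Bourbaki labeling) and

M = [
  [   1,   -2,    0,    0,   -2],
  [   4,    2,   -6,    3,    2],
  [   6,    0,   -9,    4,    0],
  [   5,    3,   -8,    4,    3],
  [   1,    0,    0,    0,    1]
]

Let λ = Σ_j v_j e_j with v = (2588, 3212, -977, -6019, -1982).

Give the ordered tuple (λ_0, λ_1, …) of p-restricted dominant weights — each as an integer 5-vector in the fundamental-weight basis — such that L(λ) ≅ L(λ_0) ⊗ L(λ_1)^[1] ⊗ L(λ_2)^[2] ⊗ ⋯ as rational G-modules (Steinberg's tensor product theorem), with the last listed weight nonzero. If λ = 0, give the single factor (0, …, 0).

((3, 2, 0, 0, 1), (0, 3, 4, 4, 1), (0, 4, 4, 4, 4), (1, 4, 1, 2, 4))

ω-coordinates c = M·v, v = (2588, 3212, -977, -6019, -1982):
  c_1 = 1·2588 + (-2)·(3212) + (0)·(-977) + (0)·(-6019) + (-2)·(-1982) = 128
  c_2 = 4·2588 + 2·3212 + (-6)·(-977) + (3)·(-6019) + (2)·(-1982) = 617
  c_3 = 6·2588 + 0·3212 + (-9)·(-977) + (4)·(-6019) + (0)·(-1982) = 245
  c_4 = 5·2588 + 3·3212 + (-8)·(-977) + (4)·(-6019) + (3)·(-1982) = 370
  c_5 = 1·2588 + 0·3212 + (0)·(-977) + (0)·(-6019) + (1)·(-1982) = 606
p = 5; digits c_i = Σ_j d_{ij}·5^j, 0 ≤ d_{ij} < 5:
  c_1 = 128 = 3·5^0 + 0·5^1 + 0·5^2 + 1·5^3
  c_2 = 617 = 2·5^0 + 3·5^1 + 4·5^2 + 4·5^3
  c_3 = 245 = 0·5^0 + 4·5^1 + 4·5^2 + 1·5^3
  c_4 = 370 = 0·5^0 + 4·5^1 + 4·5^2 + 2·5^3
  c_5 = 606 = 1·5^0 + 1·5^1 + 4·5^2 + 4·5^3
λ_0 = (3, 2, 0, 0, 1)
λ_1 = (0, 3, 4, 4, 1)
λ_2 = (0, 4, 4, 4, 4)
λ_3 = (1, 4, 1, 2, 4)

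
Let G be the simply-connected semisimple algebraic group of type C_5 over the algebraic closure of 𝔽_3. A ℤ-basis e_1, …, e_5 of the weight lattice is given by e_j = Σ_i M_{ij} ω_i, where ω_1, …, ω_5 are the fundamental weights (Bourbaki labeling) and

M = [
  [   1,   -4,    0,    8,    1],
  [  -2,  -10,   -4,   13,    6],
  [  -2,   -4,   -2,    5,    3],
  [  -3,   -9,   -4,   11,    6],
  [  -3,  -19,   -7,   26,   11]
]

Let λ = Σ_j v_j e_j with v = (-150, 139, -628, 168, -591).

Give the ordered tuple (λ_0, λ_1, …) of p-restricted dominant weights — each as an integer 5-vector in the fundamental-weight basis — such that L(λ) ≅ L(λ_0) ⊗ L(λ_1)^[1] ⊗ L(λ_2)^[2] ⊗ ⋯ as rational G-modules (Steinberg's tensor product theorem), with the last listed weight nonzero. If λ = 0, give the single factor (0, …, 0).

((2, 0, 1, 1, 0), (0, 2, 1, 1, 0), (2, 0, 1, 1, 2), (1, 2, 2, 0, 2))

ω-coordinates c = M·v, v = (-150, 139, -628, 168, -591):
  c_1 = (1)·(-150) + (-4)·(139) + (0)·(-628) + 8·168 + (1)·(-591) = 47
  c_2 = (-2)·(-150) + (-10)·(139) + (-4)·(-628) + 13·168 + (6)·(-591) = 60
  c_3 = (-2)·(-150) + (-4)·(139) + (-2)·(-628) + 5·168 + (3)·(-591) = 67
  c_4 = (-3)·(-150) + (-9)·(139) + (-4)·(-628) + 11·168 + (6)·(-591) = 13
  c_5 = (-3)·(-150) + (-19)·(139) + (-7)·(-628) + 26·168 + (11)·(-591) = 72
p = 3; digits c_i = Σ_j d_{ij}·3^j, 0 ≤ d_{ij} < 3:
  c_1 = 47 = 2·3^0 + 0·3^1 + 2·3^2 + 1·3^3
  c_2 = 60 = 0·3^0 + 2·3^1 + 0·3^2 + 2·3^3
  c_3 = 67 = 1·3^0 + 1·3^1 + 1·3^2 + 2·3^3
  c_4 = 13 = 1·3^0 + 1·3^1 + 1·3^2
  c_5 = 72 = 0·3^0 + 0·3^1 + 2·3^2 + 2·3^3
p-restricted factor λ_0 = (2, 0, 1, 1, 0)
p-restricted factor λ_1 = (0, 2, 1, 1, 0)
p-restricted factor λ_2 = (2, 0, 1, 1, 2)
p-restricted factor λ_3 = (1, 2, 2, 0, 2)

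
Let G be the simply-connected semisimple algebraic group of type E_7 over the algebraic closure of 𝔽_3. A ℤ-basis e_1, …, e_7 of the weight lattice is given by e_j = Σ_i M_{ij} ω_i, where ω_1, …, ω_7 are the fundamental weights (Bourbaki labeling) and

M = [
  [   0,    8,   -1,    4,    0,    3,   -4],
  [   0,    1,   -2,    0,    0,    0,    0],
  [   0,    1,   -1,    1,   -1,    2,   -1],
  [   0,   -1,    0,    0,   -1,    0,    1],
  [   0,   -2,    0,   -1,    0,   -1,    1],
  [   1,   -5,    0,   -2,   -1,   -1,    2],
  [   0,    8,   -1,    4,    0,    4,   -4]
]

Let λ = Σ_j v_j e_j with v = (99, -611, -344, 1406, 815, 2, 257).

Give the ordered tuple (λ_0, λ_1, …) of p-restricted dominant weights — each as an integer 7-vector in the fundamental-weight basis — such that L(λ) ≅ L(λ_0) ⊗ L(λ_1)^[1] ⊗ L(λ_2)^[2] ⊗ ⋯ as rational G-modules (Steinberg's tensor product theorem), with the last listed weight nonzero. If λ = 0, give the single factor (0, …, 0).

((1, 2, 2, 2, 2, 0, 0), (1, 1, 2, 2, 2, 1, 2), (0, 2, 1, 2, 1, 1, 0), (2, 2, 2, 1, 2, 1, 2))

In the fundamental-weight basis, λ has coordinates c = M·v (v = (99, -611, -344, 1406, 815, 2, 257)):
  c_1 = 0·99 + (8)·(-611) + (-1)·(-344) + 4·1406 + 0·815 + 3·2 + (-4)·(257) = 58
  c_2 = 0·99 + (1)·(-611) + (-2)·(-344) + 0·1406 + 0·815 + 0·2 + 0·257 = 77
  c_3 = 0·99 + (1)·(-611) + (-1)·(-344) + 1·1406 + (-1)·(815) + 2·2 + (-1)·(257) = 71
  c_4 = 0·99 + (-1)·(-611) + (0)·(-344) + 0·1406 + (-1)·(815) + 0·2 + 1·257 = 53
  c_5 = 0·99 + (-2)·(-611) + (0)·(-344) + (-1)·(1406) + 0·815 + (-1)·(2) + 1·257 = 71
  c_6 = 1·99 + (-5)·(-611) + (0)·(-344) + (-2)·(1406) + (-1)·(815) + (-1)·(2) + 2·257 = 39
  c_7 = 0·99 + (8)·(-611) + (-1)·(-344) + 4·1406 + 0·815 + 4·2 + (-4)·(257) = 60
Expand coordinatewise in base 3:
  c_1 = 58 = 1·3^0 + 1·3^1 + 0·3^2 + 2·3^3
  c_2 = 77 = 2·3^0 + 1·3^1 + 2·3^2 + 2·3^3
  c_3 = 71 = 2·3^0 + 2·3^1 + 1·3^2 + 2·3^3
  c_4 = 53 = 2·3^0 + 2·3^1 + 2·3^2 + 1·3^3
  c_5 = 71 = 2·3^0 + 2·3^1 + 1·3^2 + 2·3^3
  c_6 = 39 = 0·3^0 + 1·3^1 + 1·3^2 + 1·3^3
  c_7 = 60 = 0·3^0 + 2·3^1 + 0·3^2 + 2·3^3
Factor λ_0 = (1, 2, 2, 2, 2, 0, 0)
Factor λ_1 = (1, 1, 2, 2, 2, 1, 2)
Factor λ_2 = (0, 2, 1, 2, 1, 1, 0)
Factor λ_3 = (2, 2, 2, 1, 2, 1, 2)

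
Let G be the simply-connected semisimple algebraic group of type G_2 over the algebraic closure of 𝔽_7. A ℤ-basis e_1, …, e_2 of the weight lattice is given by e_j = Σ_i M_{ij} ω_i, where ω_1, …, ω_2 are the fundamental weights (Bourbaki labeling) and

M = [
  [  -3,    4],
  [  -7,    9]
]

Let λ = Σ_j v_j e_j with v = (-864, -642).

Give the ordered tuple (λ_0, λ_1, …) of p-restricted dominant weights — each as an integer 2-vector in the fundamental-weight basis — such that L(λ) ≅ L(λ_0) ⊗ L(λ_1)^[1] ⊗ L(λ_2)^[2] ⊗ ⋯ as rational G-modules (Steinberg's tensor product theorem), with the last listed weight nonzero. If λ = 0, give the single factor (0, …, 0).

Compute c_i = Σ_j M_{ij} v_j with v = (-864, -642):
  c_1 = (-3)·(-864) + (4)·(-642) = 24
  c_2 = (-7)·(-864) + (9)·(-642) = 270
p = 7; digits c_i = Σ_j d_{ij}·7^j, 0 ≤ d_{ij} < 7:
  c_1 = 24 = 3·7^0 + 3·7^1
  c_2 = 270 = 4·7^0 + 3·7^1 + 5·7^2
λ_0 = (3, 4)
λ_1 = (3, 3)
λ_2 = (0, 5)

((3, 4), (3, 3), (0, 5))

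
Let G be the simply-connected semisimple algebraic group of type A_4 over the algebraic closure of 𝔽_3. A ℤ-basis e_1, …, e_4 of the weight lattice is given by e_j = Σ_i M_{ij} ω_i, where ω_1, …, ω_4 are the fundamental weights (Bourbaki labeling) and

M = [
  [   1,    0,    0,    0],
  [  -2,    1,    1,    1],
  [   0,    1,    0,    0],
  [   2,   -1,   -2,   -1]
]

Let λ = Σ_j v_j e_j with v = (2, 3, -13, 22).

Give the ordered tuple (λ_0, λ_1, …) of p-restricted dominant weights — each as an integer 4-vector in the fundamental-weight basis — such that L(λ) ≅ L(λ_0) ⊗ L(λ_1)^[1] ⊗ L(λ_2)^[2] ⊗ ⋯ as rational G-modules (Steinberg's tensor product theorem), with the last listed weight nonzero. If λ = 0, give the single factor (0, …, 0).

Change of basis e → ω: c = M·v where v = (2, 3, -13, 22):
  c_1 = 1*2 + 0*3 + 0*-13 + 0*22 = 2
  c_2 = -2*2 + 1*3 + 1*-13 + 1*22 = 8
  c_3 = 0*2 + 1*3 + 0*-13 + 0*22 = 3
  c_4 = 2*2 + -1*3 + -2*-13 + -1*22 = 5
Writing each c_i in base p = 3:
  c_1 = 2 = 2·3^0
  c_2 = 8 = 2·3^0 + 2·3^1
  c_3 = 3 = 0·3^0 + 1·3^1
  c_4 = 5 = 2·3^0 + 1·3^1
Factor λ_0 = (2, 2, 0, 2)
Factor λ_1 = (0, 2, 1, 1)

((2, 2, 0, 2), (0, 2, 1, 1))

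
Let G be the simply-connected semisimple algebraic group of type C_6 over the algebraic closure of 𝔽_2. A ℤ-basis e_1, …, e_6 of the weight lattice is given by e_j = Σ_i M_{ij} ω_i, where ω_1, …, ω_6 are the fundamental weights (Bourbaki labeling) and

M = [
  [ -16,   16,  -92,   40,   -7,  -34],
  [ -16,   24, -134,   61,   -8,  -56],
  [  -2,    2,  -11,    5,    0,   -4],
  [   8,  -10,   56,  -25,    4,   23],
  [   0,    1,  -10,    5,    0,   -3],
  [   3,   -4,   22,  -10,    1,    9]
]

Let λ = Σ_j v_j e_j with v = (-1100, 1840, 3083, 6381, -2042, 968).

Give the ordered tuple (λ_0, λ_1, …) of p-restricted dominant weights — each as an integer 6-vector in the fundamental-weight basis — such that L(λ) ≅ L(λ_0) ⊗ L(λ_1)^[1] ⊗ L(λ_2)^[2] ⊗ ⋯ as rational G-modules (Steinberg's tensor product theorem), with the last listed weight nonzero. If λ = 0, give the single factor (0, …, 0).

Change of basis e → ω: c = M·v where v = (-1100, 1840, 3083, 6381, -2042, 968):
  c_1 = (-16)·(-1100) + 16·1840 + (-92)·(3083) + 40·6381 + (-7)·(-2042) + (-34)·(968) = 26
  c_2 = (-16)·(-1100) + 24·1840 + (-134)·(3083) + 61·6381 + (-8)·(-2042) + (-56)·(968) = 7
  c_3 = (-2)·(-1100) + 2·1840 + (-11)·(3083) + 5·6381 + (0)·(-2042) + (-4)·(968) = 0
  c_4 = (8)·(-1100) + (-10)·(1840) + 56·3083 + (-25)·(6381) + (4)·(-2042) + 23·968 = 19
  c_5 = (0)·(-1100) + 1·1840 + (-10)·(3083) + 5·6381 + (0)·(-2042) + (-3)·(968) = 11
  c_6 = (3)·(-1100) + (-4)·(1840) + 22·3083 + (-10)·(6381) + (1)·(-2042) + 9·968 = 26
Writing each c_i in base p = 2:
  c_1 = 26 = 0·2^0 + 1·2^1 + 0·2^2 + 1·2^3 + 1·2^4
  c_2 = 7 = 1·2^0 + 1·2^1 + 1·2^2
  c_3 = 0
  c_4 = 19 = 1·2^0 + 1·2^1 + 0·2^2 + 0·2^3 + 1·2^4
  c_5 = 11 = 1·2^0 + 1·2^1 + 0·2^2 + 1·2^3
  c_6 = 26 = 0·2^0 + 1·2^1 + 0·2^2 + 1·2^3 + 1·2^4
p-restricted factor λ_0 = (0, 1, 0, 1, 1, 0)
p-restricted factor λ_1 = (1, 1, 0, 1, 1, 1)
p-restricted factor λ_2 = (0, 1, 0, 0, 0, 0)
p-restricted factor λ_3 = (1, 0, 0, 0, 1, 1)
p-restricted factor λ_4 = (1, 0, 0, 1, 0, 1)

((0, 1, 0, 1, 1, 0), (1, 1, 0, 1, 1, 1), (0, 1, 0, 0, 0, 0), (1, 0, 0, 0, 1, 1), (1, 0, 0, 1, 0, 1))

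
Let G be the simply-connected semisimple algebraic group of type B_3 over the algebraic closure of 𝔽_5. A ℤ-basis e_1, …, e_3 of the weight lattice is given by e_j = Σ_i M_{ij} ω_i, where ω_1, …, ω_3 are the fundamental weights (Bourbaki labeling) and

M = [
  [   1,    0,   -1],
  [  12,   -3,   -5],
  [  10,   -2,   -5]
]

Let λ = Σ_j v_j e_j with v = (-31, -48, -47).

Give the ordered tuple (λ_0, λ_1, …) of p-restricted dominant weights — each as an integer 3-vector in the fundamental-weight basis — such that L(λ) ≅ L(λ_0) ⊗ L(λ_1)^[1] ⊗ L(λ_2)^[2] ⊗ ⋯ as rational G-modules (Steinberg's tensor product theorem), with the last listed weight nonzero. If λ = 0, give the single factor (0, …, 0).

((1, 2, 1), (3, 1, 4))

Converting to the ω-basis (c_i = row i of M dotted with v = (-31, -48, -47)):
  c_1 = (1)·(-31) + (0)·(-48) + (-1)·(-47) = 16
  c_2 = (12)·(-31) + (-3)·(-48) + (-5)·(-47) = 7
  c_3 = (10)·(-31) + (-2)·(-48) + (-5)·(-47) = 21
Expand coordinatewise in base 5:
  c_1 = 16 = 1·5^0 + 3·5^1
  c_2 = 7 = 2·5^0 + 1·5^1
  c_3 = 21 = 1·5^0 + 4·5^1
λ_0 = (1, 2, 1)
λ_1 = (3, 1, 4)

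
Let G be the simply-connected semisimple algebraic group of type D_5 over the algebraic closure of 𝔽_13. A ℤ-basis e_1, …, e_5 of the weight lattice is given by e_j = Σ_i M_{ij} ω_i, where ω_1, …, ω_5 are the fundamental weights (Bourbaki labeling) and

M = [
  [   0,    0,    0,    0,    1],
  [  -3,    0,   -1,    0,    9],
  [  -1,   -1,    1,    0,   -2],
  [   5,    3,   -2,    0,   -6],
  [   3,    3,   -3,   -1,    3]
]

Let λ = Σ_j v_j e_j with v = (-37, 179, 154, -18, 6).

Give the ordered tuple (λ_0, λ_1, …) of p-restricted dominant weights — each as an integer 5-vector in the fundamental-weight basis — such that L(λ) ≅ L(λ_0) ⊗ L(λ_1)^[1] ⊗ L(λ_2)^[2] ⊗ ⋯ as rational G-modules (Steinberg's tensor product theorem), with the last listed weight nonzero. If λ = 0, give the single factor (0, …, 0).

((6, 11, 0, 8, 0),)

Converting to the ω-basis (c_i = row i of M dotted with v = (-37, 179, 154, -18, 6)):
  c_1 = (0)·(-37) + (0)·(179) + (0)·(154) + (0)·(-18) + (1)·(6) = 6
  c_2 = (-3)·(-37) + (0)·(179) + (-1)·(154) + (0)·(-18) + (9)·(6) = 11
  c_3 = (-1)·(-37) + (-1)·(179) + (1)·(154) + (0)·(-18) + (-2)·(6) = 0
  c_4 = (5)·(-37) + (3)·(179) + (-2)·(154) + (0)·(-18) + (-6)·(6) = 8
  c_5 = (3)·(-37) + (3)·(179) + (-3)·(154) + (-1)·(-18) + (3)·(6) = 0
Writing each c_i in base p = 13:
  c_1 = 6 = 6·13^0
  c_2 = 11 = 11·13^0
  c_3 = 0
  c_4 = 8 = 8·13^0
  c_5 = 0
λ_0 = (6, 11, 0, 8, 0)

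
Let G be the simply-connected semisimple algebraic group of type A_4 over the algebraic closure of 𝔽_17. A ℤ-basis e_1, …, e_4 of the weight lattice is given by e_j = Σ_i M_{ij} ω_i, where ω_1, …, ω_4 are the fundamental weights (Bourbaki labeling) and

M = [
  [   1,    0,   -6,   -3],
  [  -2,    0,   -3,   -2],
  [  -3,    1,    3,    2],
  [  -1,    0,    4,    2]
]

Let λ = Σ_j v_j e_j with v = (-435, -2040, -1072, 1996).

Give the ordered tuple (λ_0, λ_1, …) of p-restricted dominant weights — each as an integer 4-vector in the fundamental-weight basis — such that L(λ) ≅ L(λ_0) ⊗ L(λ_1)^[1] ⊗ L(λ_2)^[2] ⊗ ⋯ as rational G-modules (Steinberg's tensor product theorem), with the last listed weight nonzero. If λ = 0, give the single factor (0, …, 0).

ω-coordinates c = M·v, v = (-435, -2040, -1072, 1996):
  c_1 = 1*-435 + 0*-2040 + -6*-1072 + -3*1996 = 9
  c_2 = -2*-435 + 0*-2040 + -3*-1072 + -2*1996 = 94
  c_3 = -3*-435 + 1*-2040 + 3*-1072 + 2*1996 = 41
  c_4 = -1*-435 + 0*-2040 + 4*-1072 + 2*1996 = 139
p = 17; digits c_i = Σ_j d_{ij}·17^j, 0 ≤ d_{ij} < 17:
  c_1 = 9 = 9·17^0
  c_2 = 94 = 9·17^0 + 5·17^1
  c_3 = 41 = 7·17^0 + 2·17^1
  c_4 = 139 = 3·17^0 + 8·17^1
p-restricted factor λ_0 = (9, 9, 7, 3)
p-restricted factor λ_1 = (0, 5, 2, 8)

((9, 9, 7, 3), (0, 5, 2, 8))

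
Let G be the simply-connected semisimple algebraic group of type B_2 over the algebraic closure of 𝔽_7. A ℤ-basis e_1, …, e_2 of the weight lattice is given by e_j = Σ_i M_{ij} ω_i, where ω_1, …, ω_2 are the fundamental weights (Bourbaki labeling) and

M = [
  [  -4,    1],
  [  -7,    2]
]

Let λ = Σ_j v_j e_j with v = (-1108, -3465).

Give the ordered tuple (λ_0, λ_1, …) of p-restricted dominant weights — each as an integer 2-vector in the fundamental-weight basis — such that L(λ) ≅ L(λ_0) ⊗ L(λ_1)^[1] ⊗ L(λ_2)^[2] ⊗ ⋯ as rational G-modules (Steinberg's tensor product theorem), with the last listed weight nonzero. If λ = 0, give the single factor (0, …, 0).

ω-coordinates c = M·v, v = (-1108, -3465):
  c_1 = (-4)·(-1108) + (1)·(-3465) = 967
  c_2 = (-7)·(-1108) + (2)·(-3465) = 826
Expand coordinatewise in base 7:
  c_1 = 967 = 1·7^0 + 5·7^1 + 5·7^2 + 2·7^3
  c_2 = 826 = 0·7^0 + 6·7^1 + 2·7^2 + 2·7^3
p-restricted factor λ_0 = (1, 0)
p-restricted factor λ_1 = (5, 6)
p-restricted factor λ_2 = (5, 2)
p-restricted factor λ_3 = (2, 2)

((1, 0), (5, 6), (5, 2), (2, 2))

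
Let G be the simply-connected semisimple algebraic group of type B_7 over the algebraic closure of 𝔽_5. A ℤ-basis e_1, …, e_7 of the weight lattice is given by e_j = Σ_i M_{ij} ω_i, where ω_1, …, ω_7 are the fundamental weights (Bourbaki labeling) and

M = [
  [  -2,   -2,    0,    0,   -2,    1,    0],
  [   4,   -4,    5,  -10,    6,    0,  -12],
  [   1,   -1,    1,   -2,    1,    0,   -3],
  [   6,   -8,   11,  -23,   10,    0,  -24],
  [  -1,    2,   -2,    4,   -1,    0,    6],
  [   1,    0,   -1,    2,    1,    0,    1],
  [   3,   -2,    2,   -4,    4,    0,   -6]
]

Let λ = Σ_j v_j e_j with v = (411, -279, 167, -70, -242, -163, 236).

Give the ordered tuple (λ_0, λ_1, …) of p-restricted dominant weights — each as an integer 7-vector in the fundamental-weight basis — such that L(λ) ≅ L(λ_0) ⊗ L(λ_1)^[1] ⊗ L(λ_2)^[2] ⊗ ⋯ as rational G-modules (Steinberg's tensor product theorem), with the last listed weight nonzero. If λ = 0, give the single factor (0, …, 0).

Compute c_i = Σ_j M_{ij} v_j with v = (411, -279, 167, -70, -242, -163, 236):
  c_1 = -2*411 + -2*-279 + 0*167 + 0*-70 + -2*-242 + 1*-163 + 0*236 = 57
  c_2 = 4*411 + -4*-279 + 5*167 + -10*-70 + 6*-242 + 0*-163 + -12*236 = 11
  c_3 = 1*411 + -1*-279 + 1*167 + -2*-70 + 1*-242 + 0*-163 + -3*236 = 47
  c_4 = 6*411 + -8*-279 + 11*167 + -23*-70 + 10*-242 + 0*-163 + -24*236 = 61
  c_5 = -1*411 + 2*-279 + -2*167 + 4*-70 + -1*-242 + 0*-163 + 6*236 = 75
  c_6 = 1*411 + 0*-279 + -1*167 + 2*-70 + 1*-242 + 0*-163 + 1*236 = 98
  c_7 = 3*411 + -2*-279 + 2*167 + -4*-70 + 4*-242 + 0*-163 + -6*236 = 21
Base-5 expansion of each c_i:
  c_1 = 57 = 2·5^0 + 1·5^1 + 2·5^2
  c_2 = 11 = 1·5^0 + 2·5^1
  c_3 = 47 = 2·5^0 + 4·5^1 + 1·5^2
  c_4 = 61 = 1·5^0 + 2·5^1 + 2·5^2
  c_5 = 75 = 0·5^0 + 0·5^1 + 3·5^2
  c_6 = 98 = 3·5^0 + 4·5^1 + 3·5^2
  c_7 = 21 = 1·5^0 + 4·5^1
p-restricted factor λ_0 = (2, 1, 2, 1, 0, 3, 1)
p-restricted factor λ_1 = (1, 2, 4, 2, 0, 4, 4)
p-restricted factor λ_2 = (2, 0, 1, 2, 3, 3, 0)

((2, 1, 2, 1, 0, 3, 1), (1, 2, 4, 2, 0, 4, 4), (2, 0, 1, 2, 3, 3, 0))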